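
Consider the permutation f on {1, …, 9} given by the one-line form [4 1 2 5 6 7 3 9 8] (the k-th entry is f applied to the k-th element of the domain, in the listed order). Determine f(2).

1

2 is element number 2 of the domain, and entry number 2 of the one-line form is 1, so f(2) = 1.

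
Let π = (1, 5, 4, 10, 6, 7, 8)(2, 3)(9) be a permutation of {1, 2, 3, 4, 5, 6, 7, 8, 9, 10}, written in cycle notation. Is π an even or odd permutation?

odd

The cycle lengths are 7, 2, 1.
A cycle of length ℓ contributes ℓ−1 transpositions, so π is a product of 6 + 1 = 7 transpositions — odd.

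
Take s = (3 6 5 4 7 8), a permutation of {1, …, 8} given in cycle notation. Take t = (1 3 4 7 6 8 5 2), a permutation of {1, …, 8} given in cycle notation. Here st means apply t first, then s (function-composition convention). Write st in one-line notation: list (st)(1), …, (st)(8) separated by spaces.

(st)(x) = s(t(x)). Computing each image: s(t(1)) = s(3) = 6, s(t(2)) = s(1) = 1, s(t(3)) = s(4) = 7, s(t(4)) = s(7) = 8, s(t(5)) = s(2) = 2, s(t(6)) = s(8) = 3, s(t(7)) = s(6) = 5, s(t(8)) = s(5) = 4.
Hence st = [6 1 7 8 2 3 5 4].

6 1 7 8 2 3 5 4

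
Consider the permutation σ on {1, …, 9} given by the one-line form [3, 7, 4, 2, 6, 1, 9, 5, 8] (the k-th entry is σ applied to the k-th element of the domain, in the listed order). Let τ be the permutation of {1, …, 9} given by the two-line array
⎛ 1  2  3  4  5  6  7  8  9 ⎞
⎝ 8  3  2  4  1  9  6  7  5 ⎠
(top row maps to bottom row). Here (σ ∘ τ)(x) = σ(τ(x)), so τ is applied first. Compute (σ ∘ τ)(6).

8

First apply τ: τ(6) = 9, then σ(9) = 8. Thus (σ ∘ τ)(6) = 8.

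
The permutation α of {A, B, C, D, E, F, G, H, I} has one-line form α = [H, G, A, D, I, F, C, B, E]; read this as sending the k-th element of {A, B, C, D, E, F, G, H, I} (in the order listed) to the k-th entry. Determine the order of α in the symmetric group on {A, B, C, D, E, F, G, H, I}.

The disjoint-cycle form of α has cycle lengths 5, 2, 1, 1.
The order of α is the least common multiple of its cycle lengths: lcm(5, 2) = 10.

10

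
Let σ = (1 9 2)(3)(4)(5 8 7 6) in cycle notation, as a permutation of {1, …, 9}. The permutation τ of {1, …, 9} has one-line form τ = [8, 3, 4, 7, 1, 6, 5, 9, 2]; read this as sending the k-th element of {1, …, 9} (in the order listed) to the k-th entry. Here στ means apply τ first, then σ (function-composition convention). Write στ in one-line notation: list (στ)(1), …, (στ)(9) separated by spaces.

Chase each element through τ then σ: 1 → 8 → 7; 2 → 3 → 3; 3 → 4 → 4; 4 → 7 → 6; 5 → 1 → 9; 6 → 6 → 5; 7 → 5 → 8; 8 → 9 → 2; 9 → 2 → 1.
So στ in one-line form is 7 3 4 6 9 5 8 2 1.

7 3 4 6 9 5 8 2 1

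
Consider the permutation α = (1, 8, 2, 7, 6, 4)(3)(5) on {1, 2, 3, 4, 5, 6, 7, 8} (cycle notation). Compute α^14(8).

8 lies in the 6-cycle (1, 8, 2, 7, 6, 4).
Powers repeat with period 6 on this cycle, and 14 mod 6 = 2, so α^14(8) = α^2(8).
Advancing 2 steps from 8: 8 → 2 → 7.

7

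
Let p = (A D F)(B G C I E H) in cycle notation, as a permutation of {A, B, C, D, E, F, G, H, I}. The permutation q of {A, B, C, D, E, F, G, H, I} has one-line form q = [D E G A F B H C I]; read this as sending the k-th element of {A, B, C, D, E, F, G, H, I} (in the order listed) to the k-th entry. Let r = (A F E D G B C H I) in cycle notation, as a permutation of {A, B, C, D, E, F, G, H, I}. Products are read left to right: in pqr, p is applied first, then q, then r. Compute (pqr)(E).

Apply the permutations in order: p(E) = H, then q(H) = C, then r(C) = H. So (pqr)(E) = H.

H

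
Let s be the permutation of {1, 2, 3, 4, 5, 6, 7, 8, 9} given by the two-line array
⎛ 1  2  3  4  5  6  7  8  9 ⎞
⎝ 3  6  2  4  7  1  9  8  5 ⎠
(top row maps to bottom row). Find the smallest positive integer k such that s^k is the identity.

Writing s as disjoint cycles, the cycle lengths are 4, 3, 1, 1.
The order of s is the least common multiple of its cycle lengths: lcm(4, 3) = 12.

12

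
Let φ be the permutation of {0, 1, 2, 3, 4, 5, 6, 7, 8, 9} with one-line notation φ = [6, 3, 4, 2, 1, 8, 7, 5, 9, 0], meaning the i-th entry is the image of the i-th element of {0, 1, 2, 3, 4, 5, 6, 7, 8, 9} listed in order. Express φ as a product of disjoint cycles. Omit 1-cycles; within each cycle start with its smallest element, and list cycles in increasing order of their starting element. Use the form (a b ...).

(0 6 7 5 8 9)(1 3 2 4)

Iterating φ from 0 gives 0 → 6 → 7 → 5 → 8 → 9 → 0; that is the 6-cycle (0 6 7 5 8 9).
Repeating from the next unused element and collecting all non-trivial cycles gives (0 6 7 5 8 9)(1 3 2 4).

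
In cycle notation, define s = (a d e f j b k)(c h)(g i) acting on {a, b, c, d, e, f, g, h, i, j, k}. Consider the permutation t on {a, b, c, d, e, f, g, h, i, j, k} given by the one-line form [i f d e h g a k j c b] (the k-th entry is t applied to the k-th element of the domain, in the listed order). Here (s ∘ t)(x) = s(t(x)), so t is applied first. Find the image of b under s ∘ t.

t(b) = f, then s(f) = j; composing gives (s ∘ t)(b) = j.

j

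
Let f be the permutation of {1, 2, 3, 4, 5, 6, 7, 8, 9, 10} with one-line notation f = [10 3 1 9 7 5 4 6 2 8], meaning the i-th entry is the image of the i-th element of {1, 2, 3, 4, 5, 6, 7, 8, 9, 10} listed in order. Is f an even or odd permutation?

In disjoint-cycle form the cycle lengths are 10.
A cycle is odd iff its length is even; f has 1 even-length cycle, so sgn(f) = (−1)^1 and f is odd.

odd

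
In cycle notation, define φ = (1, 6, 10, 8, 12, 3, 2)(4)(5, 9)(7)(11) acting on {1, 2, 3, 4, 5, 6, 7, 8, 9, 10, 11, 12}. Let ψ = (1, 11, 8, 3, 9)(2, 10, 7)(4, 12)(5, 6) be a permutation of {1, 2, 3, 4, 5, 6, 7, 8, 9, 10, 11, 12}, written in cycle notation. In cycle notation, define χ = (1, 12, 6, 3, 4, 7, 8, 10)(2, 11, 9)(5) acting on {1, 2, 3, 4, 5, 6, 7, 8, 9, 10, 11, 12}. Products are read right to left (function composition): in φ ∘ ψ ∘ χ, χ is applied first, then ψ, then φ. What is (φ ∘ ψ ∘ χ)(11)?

Chase 11: χ(11) = 9; ψ(9) = 1; φ(1) = 6. Hence (φ ∘ ψ ∘ χ)(11) = 6.

6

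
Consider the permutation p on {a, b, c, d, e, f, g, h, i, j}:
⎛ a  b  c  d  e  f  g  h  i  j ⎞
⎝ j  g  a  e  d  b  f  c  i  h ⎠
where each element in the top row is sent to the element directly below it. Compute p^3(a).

c

Tracing a → j → … returns to a after 4 steps, so a lies in a 4-cycle (a j h c).
Stepping 3 places around the cycle: a → j → h → c.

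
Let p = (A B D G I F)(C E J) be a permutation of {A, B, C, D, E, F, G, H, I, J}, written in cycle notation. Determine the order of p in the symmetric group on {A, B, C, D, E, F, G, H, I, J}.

The disjoint cycles have lengths 6, 3, 1.
The order of p is the least common multiple of its cycle lengths: lcm(6, 3) = 6.

6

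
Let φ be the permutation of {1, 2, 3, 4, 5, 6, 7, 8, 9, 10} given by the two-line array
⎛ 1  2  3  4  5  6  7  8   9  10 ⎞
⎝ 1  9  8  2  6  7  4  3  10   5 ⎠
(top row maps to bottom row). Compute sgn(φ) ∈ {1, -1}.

In disjoint-cycle form the cycle lengths are 7, 2, 1.
A cycle is odd iff its length is even; φ has 1 even-length cycle, so sgn(φ) = (−1)^1 and φ is odd.

-1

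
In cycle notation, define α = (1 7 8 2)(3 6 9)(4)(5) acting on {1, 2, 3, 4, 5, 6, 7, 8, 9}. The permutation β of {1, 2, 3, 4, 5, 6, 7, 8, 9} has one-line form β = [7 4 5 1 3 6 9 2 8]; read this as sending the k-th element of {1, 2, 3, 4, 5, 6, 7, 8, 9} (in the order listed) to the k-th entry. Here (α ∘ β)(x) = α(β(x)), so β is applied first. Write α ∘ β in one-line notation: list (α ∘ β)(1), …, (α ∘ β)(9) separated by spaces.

For each element, apply β then α: 1 → 7 → 8; 2 → 4 → 4; 3 → 5 → 5; 4 → 1 → 7; 5 → 3 → 6; 6 → 6 → 9; 7 → 9 → 3; 8 → 2 → 1; 9 → 8 → 2.
So α ∘ β in one-line form is 8 4 5 7 6 9 3 1 2.

8 4 5 7 6 9 3 1 2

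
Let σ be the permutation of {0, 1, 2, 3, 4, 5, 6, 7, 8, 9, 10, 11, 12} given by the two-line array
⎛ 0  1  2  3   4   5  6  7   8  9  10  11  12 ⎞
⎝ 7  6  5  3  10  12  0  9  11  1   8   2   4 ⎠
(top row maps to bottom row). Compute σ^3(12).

8

Tracing 12 → 4 → … returns to 12 after 7 steps, so 12 lies in a 7-cycle (2, 5, 12, 4, 10, 8, 11).
Stepping 3 places around the cycle: 12 → 4 → 10 → 8.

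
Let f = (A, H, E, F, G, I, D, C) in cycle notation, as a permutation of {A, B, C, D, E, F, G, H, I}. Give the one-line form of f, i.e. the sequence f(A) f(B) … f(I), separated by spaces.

H B A C F G I E D

Image by image: A→H, B→B, C→A, D→C, E→F, F→G, G→I, H→E, I→D.
So the one-line form is H B A C F G I E D.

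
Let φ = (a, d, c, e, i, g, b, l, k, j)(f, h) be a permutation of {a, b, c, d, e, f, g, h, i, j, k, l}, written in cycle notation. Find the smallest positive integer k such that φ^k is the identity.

10

The cycle type of φ is (10, 2).
The order of φ is the least common multiple of its cycle lengths: lcm(10, 2) = 10.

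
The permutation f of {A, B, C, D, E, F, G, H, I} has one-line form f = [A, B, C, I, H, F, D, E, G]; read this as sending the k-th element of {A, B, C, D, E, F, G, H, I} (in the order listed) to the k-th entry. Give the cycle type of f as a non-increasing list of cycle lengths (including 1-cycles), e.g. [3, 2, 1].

The disjoint cycles are (A)(B)(C)(D I G)(E H)(F), with lengths 3, 2, 1, 1, 1, 1 in non-increasing order.

[3, 2, 1, 1, 1, 1]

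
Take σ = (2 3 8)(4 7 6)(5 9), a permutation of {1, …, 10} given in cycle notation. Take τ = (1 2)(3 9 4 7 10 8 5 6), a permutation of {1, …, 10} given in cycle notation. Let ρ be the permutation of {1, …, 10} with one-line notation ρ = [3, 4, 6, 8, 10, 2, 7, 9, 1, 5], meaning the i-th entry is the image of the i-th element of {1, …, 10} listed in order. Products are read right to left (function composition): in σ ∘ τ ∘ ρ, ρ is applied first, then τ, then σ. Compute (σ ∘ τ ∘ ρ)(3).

Chase 3: ρ(3) = 6; τ(6) = 3; σ(3) = 8. Hence (σ ∘ τ ∘ ρ)(3) = 8.

8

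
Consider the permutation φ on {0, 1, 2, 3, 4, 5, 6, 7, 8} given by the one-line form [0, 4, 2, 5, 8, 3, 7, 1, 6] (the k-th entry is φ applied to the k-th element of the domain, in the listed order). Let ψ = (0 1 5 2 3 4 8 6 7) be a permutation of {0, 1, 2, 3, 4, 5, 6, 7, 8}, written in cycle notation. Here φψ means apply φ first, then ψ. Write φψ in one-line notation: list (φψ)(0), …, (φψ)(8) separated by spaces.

Chase each element through φ then ψ: 0 → 0 → 1; 1 → 4 → 8; 2 → 2 → 3; 3 → 5 → 2; 4 → 8 → 6; 5 → 3 → 4; 6 → 7 → 0; 7 → 1 → 5; 8 → 6 → 7.
Collecting the images, φψ = [1 8 3 2 6 4 0 5 7].

1 8 3 2 6 4 0 5 7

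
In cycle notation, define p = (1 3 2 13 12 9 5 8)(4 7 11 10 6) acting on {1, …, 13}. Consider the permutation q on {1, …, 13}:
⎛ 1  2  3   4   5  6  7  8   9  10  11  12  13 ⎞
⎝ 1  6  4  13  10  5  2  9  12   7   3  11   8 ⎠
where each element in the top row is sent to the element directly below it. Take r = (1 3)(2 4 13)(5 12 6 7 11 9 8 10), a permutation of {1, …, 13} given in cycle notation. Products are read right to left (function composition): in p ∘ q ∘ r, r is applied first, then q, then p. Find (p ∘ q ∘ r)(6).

13

Chase 6: r(6) = 7; q(7) = 2; p(2) = 13. Hence (p ∘ q ∘ r)(6) = 13.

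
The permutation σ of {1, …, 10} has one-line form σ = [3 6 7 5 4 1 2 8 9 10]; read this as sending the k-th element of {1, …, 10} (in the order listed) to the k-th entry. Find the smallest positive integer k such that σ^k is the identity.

Decomposing into disjoint cycles gives cycle lengths 5, 2, 1, 1, 1.
Since disjoint cycles commute, ord(σ) = lcm(5, 2) = 10.

10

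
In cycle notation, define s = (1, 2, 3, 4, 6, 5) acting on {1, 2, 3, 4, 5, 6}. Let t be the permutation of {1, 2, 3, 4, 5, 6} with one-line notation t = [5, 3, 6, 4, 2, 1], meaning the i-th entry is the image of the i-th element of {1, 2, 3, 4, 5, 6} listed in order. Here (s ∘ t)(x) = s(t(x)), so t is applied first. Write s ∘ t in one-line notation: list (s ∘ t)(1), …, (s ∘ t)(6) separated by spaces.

1 4 5 6 3 2

For each element, apply t then s: 1 → 5 → 1; 2 → 3 → 4; 3 → 6 → 5; 4 → 4 → 6; 5 → 2 → 3; 6 → 1 → 2.
Collecting the images, s ∘ t = [1 4 5 6 3 2].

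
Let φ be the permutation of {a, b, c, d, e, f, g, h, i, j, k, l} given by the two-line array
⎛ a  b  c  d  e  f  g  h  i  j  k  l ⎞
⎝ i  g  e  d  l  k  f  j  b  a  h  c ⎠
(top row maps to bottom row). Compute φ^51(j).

b

Tracing j → a → … returns to j after 8 steps, so j lies in an 8-cycle (a, i, b, g, f, k, h, j).
On an 8-cycle, φ^8 is the identity, so φ^51 = φ^3 there (51 ≡ 3 mod 8).
Stepping 3 places around the cycle: j → a → i → b.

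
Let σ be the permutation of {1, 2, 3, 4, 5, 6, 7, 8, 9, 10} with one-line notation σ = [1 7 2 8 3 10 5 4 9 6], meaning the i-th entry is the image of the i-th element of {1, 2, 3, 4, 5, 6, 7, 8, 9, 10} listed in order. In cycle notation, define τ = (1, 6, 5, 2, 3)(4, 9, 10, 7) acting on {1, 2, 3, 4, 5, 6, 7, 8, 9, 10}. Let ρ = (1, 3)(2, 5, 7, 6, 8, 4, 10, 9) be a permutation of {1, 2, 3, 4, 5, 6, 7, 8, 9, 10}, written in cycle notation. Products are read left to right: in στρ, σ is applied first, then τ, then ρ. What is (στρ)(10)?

Apply the permutations in order: σ(10) = 6, then τ(6) = 5, then ρ(5) = 7. So (στρ)(10) = 7.

7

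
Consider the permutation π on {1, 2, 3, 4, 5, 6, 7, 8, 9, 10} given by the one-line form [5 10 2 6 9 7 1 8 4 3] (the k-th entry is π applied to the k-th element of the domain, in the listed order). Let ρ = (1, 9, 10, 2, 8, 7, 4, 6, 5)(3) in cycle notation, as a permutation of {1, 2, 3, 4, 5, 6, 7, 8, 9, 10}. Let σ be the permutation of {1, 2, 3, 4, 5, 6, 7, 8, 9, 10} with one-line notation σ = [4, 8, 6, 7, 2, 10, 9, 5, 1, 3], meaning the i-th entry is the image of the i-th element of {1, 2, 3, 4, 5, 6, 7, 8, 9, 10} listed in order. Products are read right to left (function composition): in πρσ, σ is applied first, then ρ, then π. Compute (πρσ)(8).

Apply the permutations in order: σ(8) = 5, then ρ(5) = 1, then π(1) = 5. So (πρσ)(8) = 5.

5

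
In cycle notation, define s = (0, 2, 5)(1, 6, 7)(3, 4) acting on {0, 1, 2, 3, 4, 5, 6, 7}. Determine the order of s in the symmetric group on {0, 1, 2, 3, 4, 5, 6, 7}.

6

The cycle type of s is (3, 3, 2).
The order of s is the least common multiple of its cycle lengths: lcm(3, 3, 2) = 6.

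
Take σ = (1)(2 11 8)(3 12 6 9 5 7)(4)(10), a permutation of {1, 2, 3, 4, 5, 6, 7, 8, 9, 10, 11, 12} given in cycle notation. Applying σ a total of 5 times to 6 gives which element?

6 lies in the 6-cycle (3 12 6 9 5 7).
Stepping 5 places around the cycle: 6 → 9 → 5 → 7 → 3 → 12.

12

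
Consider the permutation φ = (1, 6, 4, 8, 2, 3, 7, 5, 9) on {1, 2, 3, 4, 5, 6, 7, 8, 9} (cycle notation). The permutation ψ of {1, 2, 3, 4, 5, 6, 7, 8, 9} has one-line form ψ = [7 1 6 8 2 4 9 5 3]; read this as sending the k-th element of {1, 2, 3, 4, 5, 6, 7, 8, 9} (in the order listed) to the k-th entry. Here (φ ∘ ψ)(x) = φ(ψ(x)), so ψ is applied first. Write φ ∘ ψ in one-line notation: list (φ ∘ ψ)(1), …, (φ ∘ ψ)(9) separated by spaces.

(φ ∘ ψ)(x) = φ(ψ(x)). Computing each image: φ(ψ(1)) = φ(7) = 5, φ(ψ(2)) = φ(1) = 6, φ(ψ(3)) = φ(6) = 4, φ(ψ(4)) = φ(8) = 2, φ(ψ(5)) = φ(2) = 3, φ(ψ(6)) = φ(4) = 8, φ(ψ(7)) = φ(9) = 1, φ(ψ(8)) = φ(5) = 9, φ(ψ(9)) = φ(3) = 7.
Hence φ ∘ ψ = [5 6 4 2 3 8 1 9 7].

5 6 4 2 3 8 1 9 7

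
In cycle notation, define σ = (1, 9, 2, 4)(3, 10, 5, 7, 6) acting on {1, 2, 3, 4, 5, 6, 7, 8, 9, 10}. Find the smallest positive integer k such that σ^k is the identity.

20

The disjoint cycles have lengths 5, 4, 1.
Since disjoint cycles commute, ord(σ) = lcm(5, 4) = 20.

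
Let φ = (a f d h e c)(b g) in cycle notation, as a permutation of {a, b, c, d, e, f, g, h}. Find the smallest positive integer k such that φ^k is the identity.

6

The cycle type of φ is (6, 2).
Since disjoint cycles commute, ord(φ) = lcm(6, 2) = 6.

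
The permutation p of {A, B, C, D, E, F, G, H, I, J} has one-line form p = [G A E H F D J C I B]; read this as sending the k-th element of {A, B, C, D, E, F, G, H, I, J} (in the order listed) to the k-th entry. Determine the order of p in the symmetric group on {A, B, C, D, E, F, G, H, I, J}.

The disjoint-cycle form of p has cycle lengths 5, 4, 1.
The order of p is the least common multiple of its cycle lengths: lcm(5, 4) = 20.

20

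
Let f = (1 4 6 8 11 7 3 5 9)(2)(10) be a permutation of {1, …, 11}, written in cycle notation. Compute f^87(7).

6

7 lies in the 9-cycle (1 4 6 8 11 7 3 5 9).
On a 9-cycle, f^9 is the identity, so f^87 = f^6 there (87 ≡ 6 mod 9).
Stepping 6 places around the cycle: 7 → 3 → 5 → 9 → 1 → 4 → 6.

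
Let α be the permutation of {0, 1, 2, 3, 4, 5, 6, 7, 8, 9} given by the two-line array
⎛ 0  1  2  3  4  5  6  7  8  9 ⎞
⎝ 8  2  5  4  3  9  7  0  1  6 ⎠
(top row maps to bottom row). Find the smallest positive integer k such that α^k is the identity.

8

Writing α as disjoint cycles, the cycle lengths are 8, 2.
Since disjoint cycles commute, ord(α) = lcm(8, 2) = 8.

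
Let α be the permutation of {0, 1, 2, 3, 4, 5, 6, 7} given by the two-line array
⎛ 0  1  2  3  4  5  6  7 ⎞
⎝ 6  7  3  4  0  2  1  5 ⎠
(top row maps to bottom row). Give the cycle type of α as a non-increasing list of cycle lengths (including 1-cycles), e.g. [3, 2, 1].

The disjoint cycles are (0, 6, 1, 7, 5, 2, 3, 4), with lengths 8 in non-increasing order.

[8]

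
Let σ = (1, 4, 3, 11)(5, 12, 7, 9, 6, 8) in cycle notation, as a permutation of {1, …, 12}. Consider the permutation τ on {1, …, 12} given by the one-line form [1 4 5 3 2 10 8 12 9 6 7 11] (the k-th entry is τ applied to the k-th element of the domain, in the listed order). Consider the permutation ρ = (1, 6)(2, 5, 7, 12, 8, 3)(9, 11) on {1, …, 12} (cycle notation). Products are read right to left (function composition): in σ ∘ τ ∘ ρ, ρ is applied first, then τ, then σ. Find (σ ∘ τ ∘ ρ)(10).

Chase 10: ρ(10) = 10; τ(10) = 6; σ(6) = 8. Hence (σ ∘ τ ∘ ρ)(10) = 8.

8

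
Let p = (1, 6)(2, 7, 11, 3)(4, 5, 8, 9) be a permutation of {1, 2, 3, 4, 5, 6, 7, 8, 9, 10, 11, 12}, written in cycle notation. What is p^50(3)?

3 lies in the 4-cycle (2, 7, 11, 3).
Since the cycle has length 4, p^50 acts on it the same as p^2 (50 mod 4 = 2).
Advancing 2 steps from 3: 3 → 2 → 7.

7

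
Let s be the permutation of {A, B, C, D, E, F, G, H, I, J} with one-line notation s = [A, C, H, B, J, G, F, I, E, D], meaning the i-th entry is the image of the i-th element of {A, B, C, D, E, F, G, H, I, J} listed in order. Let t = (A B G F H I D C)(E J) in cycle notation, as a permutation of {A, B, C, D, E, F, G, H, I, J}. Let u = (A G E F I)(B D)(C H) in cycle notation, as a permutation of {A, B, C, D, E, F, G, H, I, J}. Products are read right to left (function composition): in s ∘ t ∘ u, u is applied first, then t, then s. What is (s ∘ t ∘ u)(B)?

H

Apply the permutations in order: u(B) = D, then t(D) = C, then s(C) = H. So (s ∘ t ∘ u)(B) = H.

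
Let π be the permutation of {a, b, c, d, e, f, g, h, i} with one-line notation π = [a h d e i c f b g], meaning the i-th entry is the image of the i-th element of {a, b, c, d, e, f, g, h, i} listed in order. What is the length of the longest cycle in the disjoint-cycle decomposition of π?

Decomposing into disjoint cycles gives (b, h)(c, d, e, i, g, f); the longest has length 6.

6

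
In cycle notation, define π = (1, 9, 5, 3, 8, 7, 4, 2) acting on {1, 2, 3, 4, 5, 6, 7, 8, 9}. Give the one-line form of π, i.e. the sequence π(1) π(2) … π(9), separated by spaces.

9 1 8 2 3 6 4 7 5

Reading each image from the cycles: 1→9, 2→1, 3→8, 4→2, 5→3, 6→6, 7→4, 8→7, 9→5.
So the one-line form is 9 1 8 2 3 6 4 7 5.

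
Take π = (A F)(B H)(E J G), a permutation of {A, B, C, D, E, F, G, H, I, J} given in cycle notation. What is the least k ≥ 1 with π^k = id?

6

The cycle type of π is (3, 2, 2, 1, 1, 1).
The order is lcm(3, 2, 2) = 6.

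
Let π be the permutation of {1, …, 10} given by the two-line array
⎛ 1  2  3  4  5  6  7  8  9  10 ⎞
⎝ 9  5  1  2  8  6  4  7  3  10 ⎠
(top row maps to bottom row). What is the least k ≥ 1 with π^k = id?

The disjoint-cycle form of π has cycle lengths 5, 3, 1, 1.
The order of π is the least common multiple of its cycle lengths: lcm(5, 3) = 15.

15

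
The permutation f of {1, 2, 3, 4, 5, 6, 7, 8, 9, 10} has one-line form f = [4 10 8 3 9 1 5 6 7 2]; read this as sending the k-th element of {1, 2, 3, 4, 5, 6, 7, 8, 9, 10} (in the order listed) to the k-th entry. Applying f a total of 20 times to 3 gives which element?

3

Tracing 3 → 8 → … returns to 3 after 5 steps, so 3 lies in a 5-cycle (1, 4, 3, 8, 6).
Powers repeat with period 5 on this cycle, and 20 mod 5 = 0, so f^20(3) = f^0(3).
So f^20(3) = 3.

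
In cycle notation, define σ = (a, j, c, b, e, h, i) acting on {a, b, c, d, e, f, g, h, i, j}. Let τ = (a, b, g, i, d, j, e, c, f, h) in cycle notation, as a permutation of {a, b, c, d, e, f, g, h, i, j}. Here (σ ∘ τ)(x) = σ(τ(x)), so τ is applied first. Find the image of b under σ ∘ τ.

First apply τ: τ(b) = g, then σ(g) = g. Thus (σ ∘ τ)(b) = g.

g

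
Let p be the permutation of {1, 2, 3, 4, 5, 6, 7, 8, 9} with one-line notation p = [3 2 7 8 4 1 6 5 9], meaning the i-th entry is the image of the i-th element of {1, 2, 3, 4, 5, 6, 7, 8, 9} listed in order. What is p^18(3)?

6

Tracing 3 → 7 → … returns to 3 after 4 steps, so 3 lies in a 4-cycle (1, 3, 7, 6).
Since the cycle has length 4, p^18 acts on it the same as p^2 (18 mod 4 = 2).
Stepping 2 places around the cycle: 3 → 7 → 6.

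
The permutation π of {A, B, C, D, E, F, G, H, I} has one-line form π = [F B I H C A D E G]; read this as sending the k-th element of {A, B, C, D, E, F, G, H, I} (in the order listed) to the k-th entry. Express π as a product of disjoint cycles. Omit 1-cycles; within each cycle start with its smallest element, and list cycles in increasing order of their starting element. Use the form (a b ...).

(A F)(C I G D H E)

Iterating π from A gives A → F → A; that is the 2-cycle (A F).
Continuing from each remaining unvisited element yields (A F)(C I G D H E).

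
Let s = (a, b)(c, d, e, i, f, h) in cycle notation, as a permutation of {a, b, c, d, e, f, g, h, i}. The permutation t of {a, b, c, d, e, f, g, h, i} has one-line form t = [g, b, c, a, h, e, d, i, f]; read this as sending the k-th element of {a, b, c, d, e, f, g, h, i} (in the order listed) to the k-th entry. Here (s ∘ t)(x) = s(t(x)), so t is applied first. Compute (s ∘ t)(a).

t(a) = g, then s(g) = g; composing gives (s ∘ t)(a) = g.

g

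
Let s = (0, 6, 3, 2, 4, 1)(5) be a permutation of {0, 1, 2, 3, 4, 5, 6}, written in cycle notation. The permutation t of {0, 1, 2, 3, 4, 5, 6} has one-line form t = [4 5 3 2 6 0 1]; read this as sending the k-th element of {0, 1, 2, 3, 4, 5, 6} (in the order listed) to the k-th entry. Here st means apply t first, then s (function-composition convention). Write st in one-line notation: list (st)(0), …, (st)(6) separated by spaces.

1 5 2 4 3 6 0

(st)(x) = s(t(x)). Computing each image: s(t(0)) = s(4) = 1, s(t(1)) = s(5) = 5, s(t(2)) = s(3) = 2, s(t(3)) = s(2) = 4, s(t(4)) = s(6) = 3, s(t(5)) = s(0) = 6, s(t(6)) = s(1) = 0.
Hence st = [1 5 2 4 3 6 0].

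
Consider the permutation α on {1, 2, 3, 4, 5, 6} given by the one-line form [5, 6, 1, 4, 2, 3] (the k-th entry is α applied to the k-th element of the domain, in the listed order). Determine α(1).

1 is element number 1 of the domain, and entry number 1 of the one-line form is 5, so α(1) = 5.

5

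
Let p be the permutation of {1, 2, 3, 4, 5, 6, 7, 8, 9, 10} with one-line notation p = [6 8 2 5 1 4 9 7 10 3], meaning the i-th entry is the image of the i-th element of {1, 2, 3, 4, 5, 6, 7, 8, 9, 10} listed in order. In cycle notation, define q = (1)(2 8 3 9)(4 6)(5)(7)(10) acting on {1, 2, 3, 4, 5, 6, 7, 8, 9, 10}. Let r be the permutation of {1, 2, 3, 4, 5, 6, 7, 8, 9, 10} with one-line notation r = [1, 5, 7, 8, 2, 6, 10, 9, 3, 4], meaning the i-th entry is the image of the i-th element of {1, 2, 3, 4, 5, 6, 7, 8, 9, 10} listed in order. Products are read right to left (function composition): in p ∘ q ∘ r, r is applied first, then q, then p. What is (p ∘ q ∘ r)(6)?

Apply the permutations in order: r(6) = 6, then q(6) = 4, then p(4) = 5. So (p ∘ q ∘ r)(6) = 5.

5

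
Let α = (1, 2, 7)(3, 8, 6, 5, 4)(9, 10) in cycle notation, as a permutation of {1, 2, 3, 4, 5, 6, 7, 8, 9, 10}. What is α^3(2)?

2 lies in the 3-cycle (1, 2, 7).
Powers repeat with period 3 on this cycle, and 3 mod 3 = 0, so α^3(2) = α^0(2).
So α^3(2) = 2.

2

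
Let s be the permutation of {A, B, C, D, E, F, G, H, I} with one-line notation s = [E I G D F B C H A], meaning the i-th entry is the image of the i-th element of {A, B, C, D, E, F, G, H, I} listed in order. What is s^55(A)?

Tracing A → E → … returns to A after 5 steps, so A lies in a 5-cycle (A E F B I).
On a 5-cycle, s^5 is the identity, so s^55 = s^0 there (55 ≡ 0 mod 5).
So s^55(A) = A.

A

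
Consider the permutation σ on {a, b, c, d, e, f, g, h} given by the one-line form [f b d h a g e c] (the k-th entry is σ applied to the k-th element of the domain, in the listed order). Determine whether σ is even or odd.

odd

In disjoint-cycle form the cycle lengths are 4, 3, 1.
A cycle is odd iff its length is even; σ has 1 even-length cycle, so sgn(σ) = (−1)^1 and σ is odd.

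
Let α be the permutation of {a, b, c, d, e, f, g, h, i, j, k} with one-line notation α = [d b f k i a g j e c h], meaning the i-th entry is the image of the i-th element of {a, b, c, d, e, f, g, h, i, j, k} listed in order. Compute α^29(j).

Tracing j → c → … returns to j after 7 steps, so j lies in a 7-cycle (a d k h j c f).
Since the cycle has length 7, α^29 acts on it the same as α^1 (29 mod 7 = 1).
Advancing 1 step from j: j → c.

c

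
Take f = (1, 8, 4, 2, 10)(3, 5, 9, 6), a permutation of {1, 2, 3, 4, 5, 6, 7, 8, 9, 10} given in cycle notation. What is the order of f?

The disjoint cycles have lengths 5, 4, 1.
The order is lcm(5, 4) = 20.

20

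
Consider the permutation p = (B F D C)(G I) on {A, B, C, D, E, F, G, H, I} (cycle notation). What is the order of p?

4

The cycle type of p is (4, 2, 1, 1, 1).
The order is lcm(4, 2) = 4.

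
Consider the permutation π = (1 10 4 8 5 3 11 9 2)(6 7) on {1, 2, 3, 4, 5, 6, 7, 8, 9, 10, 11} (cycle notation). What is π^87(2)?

2 lies in the 9-cycle (1 10 4 8 5 3 11 9 2).
On a 9-cycle, π^9 is the identity, so π^87 = π^6 there (87 ≡ 6 mod 9).
Advancing 6 steps from 2: 2 → 1 → 10 → 4 → 8 → 5 → 3.

3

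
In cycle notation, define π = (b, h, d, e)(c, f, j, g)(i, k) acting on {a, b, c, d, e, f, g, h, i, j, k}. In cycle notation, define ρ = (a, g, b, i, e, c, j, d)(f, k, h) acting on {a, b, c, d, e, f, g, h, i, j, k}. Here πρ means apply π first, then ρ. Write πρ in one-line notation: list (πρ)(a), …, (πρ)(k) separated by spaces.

Chase each element through π then ρ: a → a → g; b → h → f; c → f → k; d → e → c; e → b → i; f → j → d; g → c → j; h → d → a; i → k → h; j → g → b; k → i → e.
So πρ in one-line form is g f k c i d j a h b e.

g f k c i d j a h b e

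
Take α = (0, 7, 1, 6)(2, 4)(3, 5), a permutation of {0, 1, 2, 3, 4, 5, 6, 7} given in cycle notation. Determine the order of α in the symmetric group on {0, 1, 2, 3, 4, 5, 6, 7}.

The disjoint cycles have lengths 4, 2, 2.
The order is lcm(4, 2, 2) = 4.

4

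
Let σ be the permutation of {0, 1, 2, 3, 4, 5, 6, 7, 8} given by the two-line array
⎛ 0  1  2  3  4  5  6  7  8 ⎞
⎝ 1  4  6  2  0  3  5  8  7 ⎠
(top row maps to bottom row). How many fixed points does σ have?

No element satisfies σ(x) = x, so there are 0 fixed points.

0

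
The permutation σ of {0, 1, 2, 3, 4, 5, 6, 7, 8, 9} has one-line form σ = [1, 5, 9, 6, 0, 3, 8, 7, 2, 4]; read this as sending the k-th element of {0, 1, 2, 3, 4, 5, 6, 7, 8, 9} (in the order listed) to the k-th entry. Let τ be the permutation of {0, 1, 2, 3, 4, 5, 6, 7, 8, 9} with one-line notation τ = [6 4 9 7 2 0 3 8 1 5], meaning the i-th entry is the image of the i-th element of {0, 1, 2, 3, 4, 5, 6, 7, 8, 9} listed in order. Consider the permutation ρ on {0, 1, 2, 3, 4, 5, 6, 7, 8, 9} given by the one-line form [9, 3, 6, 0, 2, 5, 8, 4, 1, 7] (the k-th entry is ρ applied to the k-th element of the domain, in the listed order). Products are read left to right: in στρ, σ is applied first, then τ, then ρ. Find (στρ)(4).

8

(στρ)(4) = ρ(τ(σ(4))). σ(4) = 0, then τ(0) = 6, then ρ(6) = 8, so the result is 8.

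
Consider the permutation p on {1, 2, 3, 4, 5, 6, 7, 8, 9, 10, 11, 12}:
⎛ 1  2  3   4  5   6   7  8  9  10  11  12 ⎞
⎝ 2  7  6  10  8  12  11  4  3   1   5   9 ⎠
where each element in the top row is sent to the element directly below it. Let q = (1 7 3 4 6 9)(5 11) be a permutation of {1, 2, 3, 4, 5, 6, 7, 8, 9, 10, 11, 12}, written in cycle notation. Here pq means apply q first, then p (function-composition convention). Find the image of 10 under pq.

q(10) = 10, then p(10) = 1; composing gives (pq)(10) = 1.

1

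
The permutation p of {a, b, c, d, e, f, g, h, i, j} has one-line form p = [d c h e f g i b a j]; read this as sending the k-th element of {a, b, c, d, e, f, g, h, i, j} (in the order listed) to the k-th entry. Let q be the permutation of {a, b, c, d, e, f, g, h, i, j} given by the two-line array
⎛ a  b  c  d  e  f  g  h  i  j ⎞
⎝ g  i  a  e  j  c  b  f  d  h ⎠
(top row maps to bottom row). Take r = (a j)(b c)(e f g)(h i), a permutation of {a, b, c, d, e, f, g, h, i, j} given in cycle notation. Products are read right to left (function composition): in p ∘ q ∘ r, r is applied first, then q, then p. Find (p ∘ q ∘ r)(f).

c

Chase f: r(f) = g; q(g) = b; p(b) = c. Hence (p ∘ q ∘ r)(f) = c.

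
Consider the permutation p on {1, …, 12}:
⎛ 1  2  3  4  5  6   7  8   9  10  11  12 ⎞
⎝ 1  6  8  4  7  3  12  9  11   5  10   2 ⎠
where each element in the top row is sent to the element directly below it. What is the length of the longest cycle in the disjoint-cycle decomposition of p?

Decomposing into disjoint cycles gives (2 6 3 8 9 11 10 5 7 12); the longest has length 10.

10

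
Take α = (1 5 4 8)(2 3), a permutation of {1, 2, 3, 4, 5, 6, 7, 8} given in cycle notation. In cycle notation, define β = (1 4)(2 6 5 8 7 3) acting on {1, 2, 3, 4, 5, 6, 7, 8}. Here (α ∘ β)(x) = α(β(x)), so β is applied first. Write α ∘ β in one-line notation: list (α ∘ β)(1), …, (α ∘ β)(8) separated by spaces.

8 6 3 5 1 4 2 7

Chase each element through β then α: 1 → 4 → 8; 2 → 6 → 6; 3 → 2 → 3; 4 → 1 → 5; 5 → 8 → 1; 6 → 5 → 4; 7 → 3 → 2; 8 → 7 → 7.
So α ∘ β in one-line form is 8 6 3 5 1 4 2 7.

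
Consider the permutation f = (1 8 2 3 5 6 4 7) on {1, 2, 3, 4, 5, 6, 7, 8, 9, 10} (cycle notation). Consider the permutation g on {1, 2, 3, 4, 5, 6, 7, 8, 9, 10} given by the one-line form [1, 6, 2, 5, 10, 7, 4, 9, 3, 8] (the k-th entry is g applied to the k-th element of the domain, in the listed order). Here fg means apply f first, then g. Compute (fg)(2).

First apply f: f(2) = 3, then g(3) = 2. Thus (fg)(2) = 2.

2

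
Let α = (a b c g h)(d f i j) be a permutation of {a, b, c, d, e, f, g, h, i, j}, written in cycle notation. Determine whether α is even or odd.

The cycle lengths are 5, 4, 1.
A cycle is odd iff its length is even; α has 1 even-length cycle, so sgn(α) = (−1)^1 and α is odd.

odd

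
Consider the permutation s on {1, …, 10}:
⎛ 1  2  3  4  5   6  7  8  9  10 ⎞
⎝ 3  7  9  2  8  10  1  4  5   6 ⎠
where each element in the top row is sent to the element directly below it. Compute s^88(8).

Tracing 8 → 4 → … returns to 8 after 8 steps, so 8 lies in an 8-cycle (1, 3, 9, 5, 8, 4, 2, 7).
Since the cycle has length 8, s^88 acts on it the same as s^0 (88 mod 8 = 0).
So s^88(8) = 8.

8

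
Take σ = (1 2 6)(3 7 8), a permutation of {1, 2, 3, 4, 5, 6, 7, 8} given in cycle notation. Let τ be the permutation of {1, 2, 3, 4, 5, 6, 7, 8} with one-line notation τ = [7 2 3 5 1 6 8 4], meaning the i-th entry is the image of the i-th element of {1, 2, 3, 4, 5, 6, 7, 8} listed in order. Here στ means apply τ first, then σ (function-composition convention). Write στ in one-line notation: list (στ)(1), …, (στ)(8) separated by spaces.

8 6 7 5 2 1 3 4

Chase each element through τ then σ: 1 → 7 → 8; 2 → 2 → 6; 3 → 3 → 7; 4 → 5 → 5; 5 → 1 → 2; 6 → 6 → 1; 7 → 8 → 3; 8 → 4 → 4.
So στ in one-line form is 8 6 7 5 2 1 3 4.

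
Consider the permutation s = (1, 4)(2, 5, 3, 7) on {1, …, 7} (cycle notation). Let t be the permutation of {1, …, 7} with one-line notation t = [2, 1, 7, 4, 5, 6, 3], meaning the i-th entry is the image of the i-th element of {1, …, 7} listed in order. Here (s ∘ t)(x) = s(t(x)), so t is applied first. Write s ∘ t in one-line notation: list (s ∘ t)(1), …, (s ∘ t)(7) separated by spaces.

5 4 2 1 3 6 7

Chase each element through t then s: 1 → 2 → 5; 2 → 1 → 4; 3 → 7 → 2; 4 → 4 → 1; 5 → 5 → 3; 6 → 6 → 6; 7 → 3 → 7.
So s ∘ t in one-line form is 5 4 2 1 3 6 7.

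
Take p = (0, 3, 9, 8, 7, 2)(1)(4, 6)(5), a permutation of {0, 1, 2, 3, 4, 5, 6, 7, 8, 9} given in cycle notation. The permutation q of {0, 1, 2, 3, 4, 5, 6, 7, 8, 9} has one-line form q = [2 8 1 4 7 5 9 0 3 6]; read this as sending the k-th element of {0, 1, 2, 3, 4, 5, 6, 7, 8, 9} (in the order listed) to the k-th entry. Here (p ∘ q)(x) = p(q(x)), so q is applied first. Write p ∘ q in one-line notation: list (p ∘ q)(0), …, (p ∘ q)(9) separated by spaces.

For each element, apply q then p: 0 → 2 → 0; 1 → 8 → 7; 2 → 1 → 1; 3 → 4 → 6; 4 → 7 → 2; 5 → 5 → 5; 6 → 9 → 8; 7 → 0 → 3; 8 → 3 → 9; 9 → 6 → 4.
Collecting the images, p ∘ q = [0 7 1 6 2 5 8 3 9 4].

0 7 1 6 2 5 8 3 9 4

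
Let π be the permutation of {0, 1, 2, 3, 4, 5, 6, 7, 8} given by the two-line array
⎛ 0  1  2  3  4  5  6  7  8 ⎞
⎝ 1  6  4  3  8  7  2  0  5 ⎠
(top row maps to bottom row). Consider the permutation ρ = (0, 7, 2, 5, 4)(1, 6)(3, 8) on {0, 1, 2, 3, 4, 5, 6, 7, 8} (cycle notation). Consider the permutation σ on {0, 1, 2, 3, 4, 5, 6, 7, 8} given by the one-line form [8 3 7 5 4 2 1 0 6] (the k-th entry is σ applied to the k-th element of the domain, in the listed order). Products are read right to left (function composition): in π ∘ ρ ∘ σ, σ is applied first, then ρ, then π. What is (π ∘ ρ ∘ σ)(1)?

5

(π ∘ ρ ∘ σ)(1) = π(ρ(σ(1))). σ(1) = 3, then ρ(3) = 8, then π(8) = 5, so the result is 5.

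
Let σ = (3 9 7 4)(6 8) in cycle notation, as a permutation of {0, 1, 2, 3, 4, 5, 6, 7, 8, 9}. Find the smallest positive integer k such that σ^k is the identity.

The cycle type of σ is (4, 2, 1, 1, 1, 1).
The order is lcm(4, 2) = 4.

4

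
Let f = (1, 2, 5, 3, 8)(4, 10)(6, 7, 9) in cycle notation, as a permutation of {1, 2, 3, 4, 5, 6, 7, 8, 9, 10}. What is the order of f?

30

The disjoint cycles have lengths 5, 3, 2.
Since disjoint cycles commute, ord(f) = lcm(5, 3, 2) = 30.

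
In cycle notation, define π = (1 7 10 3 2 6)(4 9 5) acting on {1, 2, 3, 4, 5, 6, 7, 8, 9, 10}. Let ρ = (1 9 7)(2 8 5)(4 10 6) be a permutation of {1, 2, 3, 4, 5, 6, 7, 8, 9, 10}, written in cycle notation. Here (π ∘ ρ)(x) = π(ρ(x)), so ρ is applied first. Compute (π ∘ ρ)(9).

10

ρ(9) = 7, then π(7) = 10; composing gives (π ∘ ρ)(9) = 10.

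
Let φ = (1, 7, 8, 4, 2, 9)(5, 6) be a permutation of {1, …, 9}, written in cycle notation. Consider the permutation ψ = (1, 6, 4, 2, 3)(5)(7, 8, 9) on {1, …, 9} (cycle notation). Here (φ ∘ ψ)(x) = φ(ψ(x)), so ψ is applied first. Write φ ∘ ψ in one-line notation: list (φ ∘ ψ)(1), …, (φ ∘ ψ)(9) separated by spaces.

5 3 7 9 6 2 4 1 8

For each element, apply ψ then φ: 1 → 6 → 5; 2 → 3 → 3; 3 → 1 → 7; 4 → 2 → 9; 5 → 5 → 6; 6 → 4 → 2; 7 → 8 → 4; 8 → 9 → 1; 9 → 7 → 8.
Collecting the images, φ ∘ ψ = [5 3 7 9 6 2 4 1 8].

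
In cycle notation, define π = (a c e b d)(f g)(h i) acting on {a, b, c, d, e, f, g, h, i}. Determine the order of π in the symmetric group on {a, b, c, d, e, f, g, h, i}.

10

The cycle type of π is (5, 2, 2).
The order of π is the least common multiple of its cycle lengths: lcm(5, 2, 2) = 10.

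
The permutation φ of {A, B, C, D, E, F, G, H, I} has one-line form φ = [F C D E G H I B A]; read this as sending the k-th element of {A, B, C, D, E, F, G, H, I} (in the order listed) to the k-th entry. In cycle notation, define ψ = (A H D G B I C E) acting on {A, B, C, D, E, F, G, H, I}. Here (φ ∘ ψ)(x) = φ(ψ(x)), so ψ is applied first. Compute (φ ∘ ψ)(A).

B

ψ(A) = H, then φ(H) = B; composing gives (φ ∘ ψ)(A) = B.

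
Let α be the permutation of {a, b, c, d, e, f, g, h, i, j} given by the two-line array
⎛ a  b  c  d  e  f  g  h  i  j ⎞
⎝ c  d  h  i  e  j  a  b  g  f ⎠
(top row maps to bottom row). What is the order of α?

14

Decomposing into disjoint cycles gives cycle lengths 7, 2, 1.
Since disjoint cycles commute, ord(α) = lcm(7, 2) = 14.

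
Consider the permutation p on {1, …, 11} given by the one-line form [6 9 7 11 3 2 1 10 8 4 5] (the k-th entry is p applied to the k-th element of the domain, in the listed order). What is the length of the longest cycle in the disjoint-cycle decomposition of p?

11

Decomposing into disjoint cycles gives (1, 6, 2, 9, 8, 10, 4, 11, 5, 3, 7); the longest has length 11.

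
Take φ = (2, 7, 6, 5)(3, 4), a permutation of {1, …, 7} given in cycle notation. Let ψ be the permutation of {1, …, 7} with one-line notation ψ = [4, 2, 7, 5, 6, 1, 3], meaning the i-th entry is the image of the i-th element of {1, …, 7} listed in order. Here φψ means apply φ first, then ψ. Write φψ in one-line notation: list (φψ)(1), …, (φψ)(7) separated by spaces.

For each element, apply φ then ψ: 1 → 1 → 4; 2 → 7 → 3; 3 → 4 → 5; 4 → 3 → 7; 5 → 2 → 2; 6 → 5 → 6; 7 → 6 → 1.
So φψ in one-line form is 4 3 5 7 2 6 1.

4 3 5 7 2 6 1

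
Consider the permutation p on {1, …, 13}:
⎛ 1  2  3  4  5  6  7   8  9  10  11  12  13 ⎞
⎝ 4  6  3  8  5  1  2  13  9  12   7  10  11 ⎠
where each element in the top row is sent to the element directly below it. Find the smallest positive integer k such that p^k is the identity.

8

Decomposing into disjoint cycles gives cycle lengths 8, 2, 1, 1, 1.
Since disjoint cycles commute, ord(p) = lcm(8, 2) = 8.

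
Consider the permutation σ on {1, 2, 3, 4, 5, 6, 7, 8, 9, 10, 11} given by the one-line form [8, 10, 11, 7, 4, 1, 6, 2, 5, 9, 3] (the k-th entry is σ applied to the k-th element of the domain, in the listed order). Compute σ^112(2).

Tracing 2 → 10 → … returns to 2 after 9 steps, so 2 lies in a 9-cycle (1 8 2 10 9 5 4 7 6).
On a 9-cycle, σ^9 is the identity, so σ^112 = σ^4 there (112 ≡ 4 mod 9).
Stepping 4 places around the cycle: 2 → 10 → 9 → 5 → 4.

4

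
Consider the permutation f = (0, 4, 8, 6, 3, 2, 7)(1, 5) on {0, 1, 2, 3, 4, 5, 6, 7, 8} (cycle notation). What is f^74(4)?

4 lies in the 7-cycle (0, 4, 8, 6, 3, 2, 7).
On a 7-cycle, f^7 is the identity, so f^74 = f^4 there (74 ≡ 4 mod 7).
Advancing 4 steps from 4: 4 → 8 → 6 → 3 → 2.

2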